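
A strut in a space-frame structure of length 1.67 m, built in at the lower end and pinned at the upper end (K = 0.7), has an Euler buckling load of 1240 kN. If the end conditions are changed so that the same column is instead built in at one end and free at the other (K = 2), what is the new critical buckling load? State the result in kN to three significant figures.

P_cr ≈ 152 kN

P_cr ∝ 1/K², so P_cr,new = P_cr,old × (K_old/K_new)² = 1240 × (0.7/2)²
= 1240 × 0.1225 = 152 kN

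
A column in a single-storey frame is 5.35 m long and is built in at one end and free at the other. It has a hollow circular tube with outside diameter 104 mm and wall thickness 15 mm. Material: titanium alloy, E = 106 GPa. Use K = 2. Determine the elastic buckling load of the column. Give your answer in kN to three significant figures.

P_cr ≈ 39.0 kN

Inner diameter d_i = 104 − 2×15 = 74.00 mm
I = π(d_o⁴ − d_i⁴)/64 = π(104⁴ − 74.00⁴)/64 = 4.271×10^6 mm⁴
I = 4.271×10^6 mm⁴ = 4.271×10^-6 m⁴
Effective length L_e = K·L = 2 × 5.35 = 10.70 m
P_cr = π²EI / L_e² = π² × 106×10⁹ × 4.271×10^-6 / 10.70² = 3.902×10^4 N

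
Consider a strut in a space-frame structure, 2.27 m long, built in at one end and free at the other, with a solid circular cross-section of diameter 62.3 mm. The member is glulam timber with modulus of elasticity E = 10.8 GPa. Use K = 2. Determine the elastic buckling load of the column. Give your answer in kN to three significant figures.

P_cr ≈ 3.82 kN

I = πd⁴/64 = π×62.3⁴/64 = 7.395×10^5 mm⁴
I = 7.395×10^5 mm⁴ = 7.395×10^-7 m⁴
Effective length L_e = K·L = 2 × 2.27 = 4.540 m
P_cr = π²EI / L_e² = π² × 10.8×10⁹ × 7.395×10^-7 / 4.540² = 3.824×10^3 N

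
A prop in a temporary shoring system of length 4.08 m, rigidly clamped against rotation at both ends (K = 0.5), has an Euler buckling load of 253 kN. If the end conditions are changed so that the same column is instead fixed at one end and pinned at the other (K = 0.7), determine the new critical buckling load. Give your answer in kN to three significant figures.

P_cr ≈ 129 kN

P_cr ∝ 1/K², so P_cr,new = P_cr,old × (K_old/K_new)² = 253 × (0.5/0.7)²
= 253 × 0.5102 = 129 kN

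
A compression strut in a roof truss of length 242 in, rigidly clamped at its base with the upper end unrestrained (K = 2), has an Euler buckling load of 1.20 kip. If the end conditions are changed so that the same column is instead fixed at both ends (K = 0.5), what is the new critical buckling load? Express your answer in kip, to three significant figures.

P_cr ≈ 19.2 kip

P_cr ∝ 1/K², so P_cr,new = P_cr,old × (K_old/K_new)² = 1.20 × (2/0.5)²
= 1.20 × 16.00 = 19.2 kip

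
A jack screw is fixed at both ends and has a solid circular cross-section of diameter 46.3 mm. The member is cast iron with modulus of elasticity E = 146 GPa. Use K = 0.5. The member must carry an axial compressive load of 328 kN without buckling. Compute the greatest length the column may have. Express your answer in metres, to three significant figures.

I = πd⁴/64 = π×46.3⁴/64 = 2.256×10^5 mm⁴
I = 2.256×10^-7 m⁴
At the buckling limit P_cr = P = 3.280×10^5 N
From P_cr = π²EI/(K·L)²:  L = (1/K)·√(π²EI/P_cr) = (1/0.5)·√(π²×1.46×10^11×2.256×10^-7/3.280×10^5)
L = 1.99 m

L_max ≈ 1.99 m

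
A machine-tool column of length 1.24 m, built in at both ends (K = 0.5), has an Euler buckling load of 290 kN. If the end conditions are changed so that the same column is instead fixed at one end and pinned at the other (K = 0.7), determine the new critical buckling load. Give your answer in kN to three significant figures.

P_cr ≈ 148 kN

P_cr ∝ 1/K², so P_cr,new = P_cr,old × (K_old/K_new)² = 290 × (0.5/0.7)²
= 290 × 0.5102 = 148 kN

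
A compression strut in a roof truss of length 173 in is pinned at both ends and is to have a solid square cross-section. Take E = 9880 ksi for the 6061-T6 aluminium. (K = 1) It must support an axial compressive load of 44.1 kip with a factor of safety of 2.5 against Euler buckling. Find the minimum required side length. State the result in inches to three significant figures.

Required P_cr = n·P = 2.5 × 44.1 = 110.2 kip
L_e = K·L = 1 × 173 = 173.0 in
Required I = P_cr·L_e²/(π²E) = 1.103×10^5 × 173.0² / (π² × 9.88×10^6) = 33.84 in⁴
Solid square: I = a⁴/12  ⇒  a = (12I)^(1/4) = (12×33.84)^(1/4) = 4.49 in

a ≈ 4.49 in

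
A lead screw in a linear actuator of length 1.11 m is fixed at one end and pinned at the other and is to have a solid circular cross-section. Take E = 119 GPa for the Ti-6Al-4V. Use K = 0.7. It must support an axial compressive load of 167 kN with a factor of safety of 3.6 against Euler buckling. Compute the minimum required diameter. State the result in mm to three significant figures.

Required P_cr = n·P = 3.6 × 167 = 601.2 kN
L_e = K·L = 0.7 × 1.11 = 0.7770 m
Required I = P_cr·L_e²/(π²E) = 6.012×10^5 × 0.7770² / (π² × 1.19×10^11) = 3.090×10^-7 m⁴
I_req = 3.090×10^5 mm⁴
Solid circle: I = πd⁴/64  ⇒  d = (64I/π)^(1/4) = (64×3.090×10^5/π)^(1/4) = 50.1 mm

d ≈ 50.1 mm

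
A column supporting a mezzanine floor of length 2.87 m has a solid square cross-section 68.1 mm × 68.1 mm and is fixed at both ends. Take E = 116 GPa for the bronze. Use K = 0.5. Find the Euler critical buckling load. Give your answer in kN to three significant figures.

P_cr ≈ 996 kN

I = a⁴/12 = 68.1⁴/12 = 1.792×10^6 mm⁴
I = 1.792×10^6 mm⁴ = 1.792×10^-6 m⁴
Effective length L_e = K·L = 0.5 × 2.87 = 1.435 m
P_cr = π²EI / L_e² = π² × 116×10⁹ × 1.792×10^-6 / 1.435² = 9.965×10^5 N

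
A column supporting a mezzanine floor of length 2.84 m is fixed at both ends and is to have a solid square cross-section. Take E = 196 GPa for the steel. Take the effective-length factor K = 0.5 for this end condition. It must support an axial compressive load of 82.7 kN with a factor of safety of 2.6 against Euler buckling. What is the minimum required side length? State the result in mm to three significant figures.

Required P_cr = n·P = 2.6 × 82.7 = 215.0 kN
L_e = K·L = 0.5 × 2.84 = 1.420 m
Required I = P_cr·L_e²/(π²E) = 2.150×10^5 × 1.420² / (π² × 1.96×10^11) = 2.241×10^-7 m⁴
I_req = 2.241×10^5 mm⁴
Solid square: I = a⁴/12  ⇒  a = (12I)^(1/4) = (12×2.241×10^5)^(1/4) = 40.5 mm

a ≈ 40.5 mm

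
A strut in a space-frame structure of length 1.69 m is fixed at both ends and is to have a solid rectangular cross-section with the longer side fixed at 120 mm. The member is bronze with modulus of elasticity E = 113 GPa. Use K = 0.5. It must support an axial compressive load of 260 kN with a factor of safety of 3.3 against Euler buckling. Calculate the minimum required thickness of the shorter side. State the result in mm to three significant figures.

Required P_cr = n·P = 3.3 × 260 = 858.0 kN
L_e = K·L = 0.5 × 1.69 = 0.8450 m
Required I = P_cr·L_e²/(π²E) = 8.580×10^5 × 0.8450² / (π² × 1.13×10^11) = 5.493×10^-7 m⁴
I_req = 5.493×10^5 mm⁴
Rectangle, weak axis: I_min = h·b³/12 with h = 120 mm fixed  ⇒  b = (12I/h)^(1/3) = 38.0 mm

b ≈ 38.0 mm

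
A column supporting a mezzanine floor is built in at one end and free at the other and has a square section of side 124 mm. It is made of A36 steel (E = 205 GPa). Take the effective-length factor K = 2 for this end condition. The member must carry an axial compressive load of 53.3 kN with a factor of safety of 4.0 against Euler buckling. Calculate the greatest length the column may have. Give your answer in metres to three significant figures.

L_max ≈ 6.84 m

I = a⁴/12 = 124⁴/12 = 1.970×10^7 mm⁴
I = 1.970×10^-5 m⁴
Required critical load P_cr = n·P = 4.0 × 53.3 = 213.2 kN = 2.132×10^5 N
From P_cr = π²EI/(K·L)²:  L = (1/K)·√(π²EI/P_cr) = (1/2)·√(π²×2.05×10^11×1.970×10^-5/2.132×10^5)
L = 6.84 m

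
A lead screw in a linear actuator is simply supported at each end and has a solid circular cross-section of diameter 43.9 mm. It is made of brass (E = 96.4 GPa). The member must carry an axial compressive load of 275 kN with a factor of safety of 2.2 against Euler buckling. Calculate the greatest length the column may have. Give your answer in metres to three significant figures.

L_max ≈ 0.535 m

I = πd⁴/64 = π×43.9⁴/64 = 1.823×10^5 mm⁴
I = 1.823×10^-7 m⁴
Required critical load P_cr = n·P = 2.2 × 275 = 605.0 kN = 6.050×10^5 N
From P_cr = π²EI/(K·L)²:  L = (1/K)·√(π²EI/P_cr) = (1/1)·√(π²×9.64×10^10×1.823×10^-7/6.050×10^5)
L = 0.535 m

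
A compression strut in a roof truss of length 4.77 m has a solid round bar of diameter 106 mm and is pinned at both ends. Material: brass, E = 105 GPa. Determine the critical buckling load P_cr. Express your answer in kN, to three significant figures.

P_cr ≈ 282 kN

I = πd⁴/64 = π×106⁴/64 = 6.197×10^6 mm⁴
I = 6.197×10^6 mm⁴ = 6.197×10^-6 m⁴
Effective length L_e = K·L = 1 × 4.77 = 4.770 m
P_cr = π²EI / L_e² = π² × 105×10⁹ × 6.197×10^-6 / 4.770² = 2.823×10^5 N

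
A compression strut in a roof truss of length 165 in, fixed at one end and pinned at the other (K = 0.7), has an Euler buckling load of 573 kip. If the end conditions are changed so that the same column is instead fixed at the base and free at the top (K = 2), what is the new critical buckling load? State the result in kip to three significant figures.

P_cr ∝ 1/K², so P_cr,new = P_cr,old × (K_old/K_new)² = 573 × (0.7/2)²
= 573 × 0.1225 = 70.2 kip

P_cr ≈ 70.2 kip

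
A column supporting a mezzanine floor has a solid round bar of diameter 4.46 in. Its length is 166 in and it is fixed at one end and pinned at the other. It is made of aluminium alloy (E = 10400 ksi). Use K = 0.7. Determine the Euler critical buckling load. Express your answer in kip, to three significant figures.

I = πd⁴/64 = π×4.46⁴/64 = 19.42 in⁴
Effective length L_e = K·L = 0.7 × 166 = 116.2 in
P_cr = π²EI / L_e² = π² × 10400×10³ × 19.42 / 116.2² = 1.476×10^5 lb

P_cr ≈ 148 kip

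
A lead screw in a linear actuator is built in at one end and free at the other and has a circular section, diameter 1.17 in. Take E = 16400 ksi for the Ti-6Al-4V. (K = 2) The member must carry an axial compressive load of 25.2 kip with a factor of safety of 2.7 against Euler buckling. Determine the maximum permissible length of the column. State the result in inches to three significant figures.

L_max ≈ 7.40 in

I = πd⁴/64 = π×1.17⁴/64 = 9.198×10^-2 in⁴
Required critical load P_cr = n·P = 2.7 × 25.2 = 68.04 kip = 6.804×10^4 lb
From P_cr = π²EI/(K·L)²:  L = (1/K)·√(π²EI/P_cr) = (1/2)·√(π²×1.64×10^7×9.198×10^-2/6.804×10^4)
L = 7.40 in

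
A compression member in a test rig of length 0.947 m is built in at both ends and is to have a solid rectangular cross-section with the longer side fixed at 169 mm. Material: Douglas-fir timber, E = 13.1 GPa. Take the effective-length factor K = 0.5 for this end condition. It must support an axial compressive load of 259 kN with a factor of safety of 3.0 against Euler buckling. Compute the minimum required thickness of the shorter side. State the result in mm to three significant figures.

Required P_cr = n·P = 3.0 × 259 = 777.0 kN
L_e = K·L = 0.5 × 0.947 = 0.4735 m
Required I = P_cr·L_e²/(π²E) = 7.770×10^5 × 0.4735² / (π² × 1.31×10^10) = 1.347×10^-6 m⁴
I_req = 1.347×10^6 mm⁴
Rectangle, weak axis: I_min = h·b³/12 with h = 169 mm fixed  ⇒  b = (12I/h)^(1/3) = 45.7 mm

b ≈ 45.7 mm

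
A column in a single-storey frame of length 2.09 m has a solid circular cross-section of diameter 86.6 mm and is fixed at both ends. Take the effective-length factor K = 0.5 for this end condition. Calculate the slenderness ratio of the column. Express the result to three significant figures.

λ ≈ 48.3

I = πd⁴/64 = π×86.6⁴/64 = 2.761×10^6 mm⁴
A = 5.890×10^3 mm²;  r_min = √(I/A) = √(2.761×10^6/5.890×10^3) = 21.65 mm
L_e = K·L = 0.5 × 2.09 m = 1.045 m = 1045.0 mm
λ = L_e / r_min = 1045.0 / 21.65 = 48.3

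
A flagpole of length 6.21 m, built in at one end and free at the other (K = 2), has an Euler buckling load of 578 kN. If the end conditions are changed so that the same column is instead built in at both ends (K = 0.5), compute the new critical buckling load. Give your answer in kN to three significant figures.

P_cr ∝ 1/K², so P_cr,new = P_cr,old × (K_old/K_new)² = 578 × (2/0.5)²
= 578 × 16.00 = 9250 kN

P_cr ≈ 9250 kN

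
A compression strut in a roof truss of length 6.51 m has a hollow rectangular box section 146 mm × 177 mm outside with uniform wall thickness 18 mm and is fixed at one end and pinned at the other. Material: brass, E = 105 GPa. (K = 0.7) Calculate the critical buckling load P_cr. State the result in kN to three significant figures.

P_cr ≈ 1510 kN

Inner dimensions: h_i = 177 − 2×18 = 141.0 mm, b_i = 146 − 2×18 = 110.0 mm
Weak-axis I_min = (h_o·b_o³ − h_i·b_i³)/12 with b_o = 146, b_i = 110.0 mm (shorter outer/inner sides).
I_min = (177×146³ − 141.0×110.0³)/12 = 3.026×10^7 mm⁴
I = 3.026×10^7 mm⁴ = 3.026×10^-5 m⁴
Effective length L_e = K·L = 0.7 × 6.51 = 4.557 m
P_cr = π²EI / L_e² = π² × 105×10⁹ × 3.026×10^-5 / 4.557² = 1.510×10^6 N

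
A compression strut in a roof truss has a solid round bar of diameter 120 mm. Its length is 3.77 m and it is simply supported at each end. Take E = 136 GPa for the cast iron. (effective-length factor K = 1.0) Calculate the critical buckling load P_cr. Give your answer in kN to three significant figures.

I = πd⁴/64 = π×120⁴/64 = 1.018×10^7 mm⁴
I = 1.018×10^7 mm⁴ = 1.018×10^-5 m⁴
Effective length L_e = K·L = 1 × 3.77 = 3.770 m
P_cr = π²EI / L_e² = π² × 136×10⁹ × 1.018×10^-5 / 3.770² = 9.613×10^5 N

P_cr ≈ 961 kN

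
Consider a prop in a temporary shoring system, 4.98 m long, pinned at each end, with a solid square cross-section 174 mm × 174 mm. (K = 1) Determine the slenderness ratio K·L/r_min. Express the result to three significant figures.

λ ≈ 99.1

I = a⁴/12 = 174⁴/12 = 7.639×10^7 mm⁴
A = 3.028×10^4 mm²;  r_min = √(I/A) = √(7.639×10^7/3.028×10^4) = 50.23 mm
L_e = K·L = 1 × 4.98 m = 4.980 m = 4980.0 mm
λ = L_e / r_min = 4980.0 / 50.23 = 99.1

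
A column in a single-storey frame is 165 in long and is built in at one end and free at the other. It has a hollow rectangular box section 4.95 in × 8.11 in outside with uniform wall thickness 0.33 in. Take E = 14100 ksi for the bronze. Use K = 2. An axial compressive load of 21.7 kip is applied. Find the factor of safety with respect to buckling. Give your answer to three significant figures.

n ≈ 1.94

Inner dimensions: h_i = 8.11 − 2×0.33 = 7.450 in, b_i = 4.95 − 2×0.33 = 4.290 in
Weak-axis I_min = (h_o·b_o³ − h_i·b_i³)/12 with b_o = 4.95, b_i = 4.290 in (shorter outer/inner sides).
I_min = (8.11×4.95³ − 7.450×4.290³)/12 = 32.95 in⁴
Effective length L_e = K·L = 2 × 165 = 330.0 in
P_cr = π²EI / L_e² = π² × 14100×10³ × 32.95 / 330.0² = 4.211×10^4 lb
Factor of safety n = P_cr / P = 42.110 / 21.7 = 1.94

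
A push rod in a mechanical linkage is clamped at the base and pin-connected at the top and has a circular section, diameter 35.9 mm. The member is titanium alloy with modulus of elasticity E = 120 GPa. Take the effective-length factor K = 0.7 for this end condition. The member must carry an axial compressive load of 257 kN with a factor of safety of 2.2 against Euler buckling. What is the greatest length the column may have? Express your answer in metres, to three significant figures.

I = πd⁴/64 = π×35.9⁴/64 = 8.154×10^4 mm⁴
I = 8.154×10^-8 m⁴
Required critical load P_cr = n·P = 2.2 × 257 = 565.4 kN = 5.654×10^5 N
From P_cr = π²EI/(K·L)²:  L = (1/K)·√(π²EI/P_cr) = (1/0.7)·√(π²×1.20×10^11×8.154×10^-8/5.654×10^5)
L = 0.590 m

L_max ≈ 0.590 m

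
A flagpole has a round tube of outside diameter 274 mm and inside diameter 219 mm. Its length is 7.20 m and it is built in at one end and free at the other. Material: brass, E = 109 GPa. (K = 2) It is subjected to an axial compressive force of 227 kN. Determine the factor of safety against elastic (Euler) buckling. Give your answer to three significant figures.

n ≈ 3.74

d_o = 274 mm, d_i = 219 mm
I = π(d_o⁴ − d_i⁴)/64 = π(274⁴ − 219.0⁴)/64 = 1.638×10^8 mm⁴
I = 1.638×10^8 mm⁴ = 1.638×10^-4 m⁴
Effective length L_e = K·L = 2 × 7.20 = 14.40 m
P_cr = π²EI / L_e² = π² × 109×10⁹ × 1.638×10^-4 / 14.40² = 8.496×10^5 N
Factor of safety n = P_cr / P = 849.60 / 227 = 3.74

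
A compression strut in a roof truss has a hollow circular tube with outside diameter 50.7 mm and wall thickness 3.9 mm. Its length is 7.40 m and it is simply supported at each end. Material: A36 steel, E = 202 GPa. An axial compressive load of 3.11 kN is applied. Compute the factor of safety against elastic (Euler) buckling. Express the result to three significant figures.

n ≈ 1.85

Inner diameter d_i = 50.7 − 2×3.9 = 42.90 mm
I = π(d_o⁴ − d_i⁴)/64 = π(50.7⁴ − 42.90⁴)/64 = 1.581×10^5 mm⁴
I = 1.581×10^5 mm⁴ = 1.581×10^-7 m⁴
Effective length L_e = K·L = 1 × 7.40 = 7.400 m
P_cr = π²EI / L_e² = π² × 202×10⁹ × 1.581×10^-7 / 7.400² = 5.755×10^3 N
Factor of safety n = P_cr / P = 5.7551 / 3.11 = 1.85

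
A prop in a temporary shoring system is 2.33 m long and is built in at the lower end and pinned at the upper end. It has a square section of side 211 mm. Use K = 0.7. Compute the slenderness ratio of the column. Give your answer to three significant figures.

λ ≈ 26.8

I = a⁴/12 = 211⁴/12 = 1.652×10^8 mm⁴
A = 4.452×10^4 mm²;  r_min = √(I/A) = √(1.652×10^8/4.452×10^4) = 60.91 mm
L_e = K·L = 0.7 × 2.33 m = 1.631 m = 1631.0 mm
λ = L_e / r_min = 1631.0 / 60.91 = 26.8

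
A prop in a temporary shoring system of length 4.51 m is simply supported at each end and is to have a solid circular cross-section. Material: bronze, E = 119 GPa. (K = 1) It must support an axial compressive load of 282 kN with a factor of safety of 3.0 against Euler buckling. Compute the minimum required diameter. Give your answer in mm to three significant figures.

Required P_cr = n·P = 3.0 × 282 = 846.0 kN
L_e = K·L = 1 × 4.51 = 4.510 m
Required I = P_cr·L_e²/(π²E) = 8.460×10^5 × 4.510² / (π² × 1.19×10^11) = 1.465×10^-5 m⁴
I_req = 1.465×10^7 mm⁴
Solid circle: I = πd⁴/64  ⇒  d = (64I/π)^(1/4) = (64×1.465×10^7/π)^(1/4) = 131 mm

d ≈ 131 mm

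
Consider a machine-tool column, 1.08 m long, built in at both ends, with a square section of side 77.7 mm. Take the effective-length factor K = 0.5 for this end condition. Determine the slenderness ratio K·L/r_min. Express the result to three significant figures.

λ ≈ 24.1

For a square r = a/√12 = 77.7/√12 = 22.43 mm
L_e = K·L = 0.5 × 1.08 m = 0.5400 m = 540.00 mm
λ = L_e / r_min = 540.00 / 22.43 = 24.1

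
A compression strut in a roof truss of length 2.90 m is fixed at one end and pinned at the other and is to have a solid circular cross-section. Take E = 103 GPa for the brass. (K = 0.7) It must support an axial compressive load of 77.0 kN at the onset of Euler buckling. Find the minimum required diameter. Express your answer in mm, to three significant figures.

d ≈ 50.2 mm

L_e = K·L = 0.7 × 2.90 = 2.030 m
Required I = P_cr·L_e²/(π²E) = 7.700×10^4 × 2.030² / (π² × 1.03×10^11) = 3.121×10^-7 m⁴
I_req = 3.121×10^5 mm⁴
Solid circle: I = πd⁴/64  ⇒  d = (64I/π)^(1/4) = (64×3.121×10^5/π)^(1/4) = 50.2 mm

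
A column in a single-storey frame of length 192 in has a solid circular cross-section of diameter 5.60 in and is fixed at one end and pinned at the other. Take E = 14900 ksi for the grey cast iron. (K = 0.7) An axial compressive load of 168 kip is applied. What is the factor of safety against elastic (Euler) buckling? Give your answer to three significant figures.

I = πd⁴/64 = π×5.60⁴/64 = 48.27 in⁴
Effective length L_e = K·L = 0.7 × 192 = 134.4 in
P_cr = π²EI / L_e² = π² × 14900×10³ × 48.27 / 134.4² = 3.930×10^5 lb
Factor of safety n = P_cr / P = 393.02 / 168 = 2.34

n ≈ 2.34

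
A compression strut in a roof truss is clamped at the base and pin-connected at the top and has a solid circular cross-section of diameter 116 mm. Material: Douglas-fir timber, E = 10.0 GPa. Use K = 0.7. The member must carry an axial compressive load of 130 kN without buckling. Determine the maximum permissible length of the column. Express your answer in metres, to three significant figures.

I = πd⁴/64 = π×116⁴/64 = 8.888×10^6 mm⁴
I = 8.888×10^-6 m⁴
At the buckling limit P_cr = P = 1.300×10^5 N
From P_cr = π²EI/(K·L)²:  L = (1/K)·√(π²EI/P_cr) = (1/0.7)·√(π²×1.00×10^10×8.888×10^-6/1.300×10^5)
L = 3.71 m

L_max ≈ 3.71 m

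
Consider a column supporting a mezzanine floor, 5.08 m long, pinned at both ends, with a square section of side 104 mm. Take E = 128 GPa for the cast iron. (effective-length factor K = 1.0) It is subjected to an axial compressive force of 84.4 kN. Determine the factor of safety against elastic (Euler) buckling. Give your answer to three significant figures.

I = a⁴/12 = 104⁴/12 = 9.749×10^6 mm⁴
I = 9.749×10^6 mm⁴ = 9.749×10^-6 m⁴
Effective length L_e = K·L = 1 × 5.08 = 5.080 m
P_cr = π²EI / L_e² = π² × 128×10⁹ × 9.749×10^-6 / 5.080² = 4.772×10^5 N
Factor of safety n = P_cr / P = 477.24 / 84.4 = 5.65

n ≈ 5.65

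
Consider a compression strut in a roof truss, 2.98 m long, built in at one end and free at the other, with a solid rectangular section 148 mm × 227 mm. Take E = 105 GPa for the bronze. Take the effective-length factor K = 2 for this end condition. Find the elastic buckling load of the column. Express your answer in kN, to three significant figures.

P_cr ≈ 1790 kN

Buckling occurs about the weak axis: I_min = h·b³/12 with b = 148 mm (the shorter side).
I_min = 227×148³/12 = 6.132×10^7 mm⁴
I = 6.132×10^7 mm⁴ = 6.132×10^-5 m⁴
Effective length L_e = K·L = 2 × 2.98 = 5.960 m
P_cr = π²EI / L_e² = π² × 105×10⁹ × 6.132×10^-5 / 5.960² = 1.789×10^6 N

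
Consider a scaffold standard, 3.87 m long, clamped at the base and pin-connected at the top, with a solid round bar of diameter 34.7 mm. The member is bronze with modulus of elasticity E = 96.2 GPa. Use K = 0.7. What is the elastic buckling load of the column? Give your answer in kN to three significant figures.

P_cr ≈ 9.21 kN

I = πd⁴/64 = π×34.7⁴/64 = 7.117×10^4 mm⁴
I = 7.117×10^4 mm⁴ = 7.117×10^-8 m⁴
Effective length L_e = K·L = 0.7 × 3.87 = 2.709 m
P_cr = π²EI / L_e² = π² × 96.2×10⁹ × 7.117×10^-8 / 2.709² = 9.208×10^3 N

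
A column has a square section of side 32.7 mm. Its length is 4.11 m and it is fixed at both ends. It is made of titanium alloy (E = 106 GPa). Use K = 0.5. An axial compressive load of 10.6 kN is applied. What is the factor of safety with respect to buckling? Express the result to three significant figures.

I = a⁴/12 = 32.7⁴/12 = 9.528×10^4 mm⁴
I = 9.528×10^4 mm⁴ = 9.528×10^-8 m⁴
Effective length L_e = K·L = 0.5 × 4.11 = 2.055 m
P_cr = π²EI / L_e² = π² × 106×10⁹ × 9.528×10^-8 / 2.055² = 2.360×10^4 N
Factor of safety n = P_cr / P = 23.604 / 10.6 = 2.23

n ≈ 2.23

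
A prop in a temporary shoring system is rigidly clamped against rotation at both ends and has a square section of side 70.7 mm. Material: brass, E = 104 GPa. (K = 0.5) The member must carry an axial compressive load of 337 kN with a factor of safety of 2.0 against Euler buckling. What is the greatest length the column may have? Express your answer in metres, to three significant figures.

I = a⁴/12 = 70.7⁴/12 = 2.082×10^6 mm⁴
I = 2.082×10^-6 m⁴
Required critical load P_cr = n·P = 2.0 × 337 = 674.0 kN = 6.740×10^5 N
From P_cr = π²EI/(K·L)²:  L = (1/K)·√(π²EI/P_cr) = (1/0.5)·√(π²×1.04×10^11×2.082×10^-6/6.740×10^5)
L = 3.56 m

L_max ≈ 3.56 m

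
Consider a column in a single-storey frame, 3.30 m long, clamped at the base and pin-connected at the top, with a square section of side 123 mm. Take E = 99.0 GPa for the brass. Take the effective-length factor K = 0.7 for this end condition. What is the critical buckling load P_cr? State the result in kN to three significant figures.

I = a⁴/12 = 123⁴/12 = 1.907×10^7 mm⁴
I = 1.907×10^7 mm⁴ = 1.907×10^-5 m⁴
Effective length L_e = K·L = 0.7 × 3.30 = 2.310 m
P_cr = π²EI / L_e² = π² × 99.0×10⁹ × 1.907×10^-5 / 2.310² = 3.493×10^6 N

P_cr ≈ 3490 kN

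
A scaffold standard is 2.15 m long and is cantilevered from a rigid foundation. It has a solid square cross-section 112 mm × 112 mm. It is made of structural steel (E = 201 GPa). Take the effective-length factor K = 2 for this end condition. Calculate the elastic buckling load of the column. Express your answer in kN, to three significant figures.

I = a⁴/12 = 112⁴/12 = 1.311×10^7 mm⁴
I = 1.311×10^7 mm⁴ = 1.311×10^-5 m⁴
Effective length L_e = K·L = 2 × 2.15 = 4.300 m
P_cr = π²EI / L_e² = π² × 201×10⁹ × 1.311×10^-5 / 4.300² = 1.407×10^6 N

P_cr ≈ 1410 kN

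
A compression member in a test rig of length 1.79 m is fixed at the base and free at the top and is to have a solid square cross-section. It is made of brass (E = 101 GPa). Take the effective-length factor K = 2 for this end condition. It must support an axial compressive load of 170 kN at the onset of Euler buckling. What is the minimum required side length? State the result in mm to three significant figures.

L_e = K·L = 2 × 1.79 = 3.580 m
Required I = P_cr·L_e²/(π²E) = 1.700×10^5 × 3.580² / (π² × 1.01×10^11) = 2.186×10^-6 m⁴
I_req = 2.186×10^6 mm⁴
Solid square: I = a⁴/12  ⇒  a = (12I)^(1/4) = (12×2.186×10^6)^(1/4) = 71.6 mm

a ≈ 71.6 mm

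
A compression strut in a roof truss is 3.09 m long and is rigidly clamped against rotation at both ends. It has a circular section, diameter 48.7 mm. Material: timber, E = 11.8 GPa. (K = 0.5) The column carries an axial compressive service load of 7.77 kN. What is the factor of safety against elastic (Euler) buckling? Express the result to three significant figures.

n ≈ 1.73

I = πd⁴/64 = π×48.7⁴/64 = 2.761×10^5 mm⁴
I = 2.761×10^5 mm⁴ = 2.761×10^-7 m⁴
Effective length L_e = K·L = 0.5 × 3.09 = 1.545 m
P_cr = π²EI / L_e² = π² × 11.8×10⁹ × 2.761×10^-7 / 1.545² = 1.347×10^4 N
Factor of safety n = P_cr / P = 13.471 / 7.77 = 1.73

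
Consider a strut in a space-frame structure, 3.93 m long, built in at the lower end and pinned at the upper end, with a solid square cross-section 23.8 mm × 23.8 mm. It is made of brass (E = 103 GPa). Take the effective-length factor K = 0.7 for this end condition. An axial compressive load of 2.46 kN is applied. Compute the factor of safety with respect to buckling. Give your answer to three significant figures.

n ≈ 1.46

I = a⁴/12 = 23.8⁴/12 = 2.674×10^4 mm⁴
I = 2.674×10^4 mm⁴ = 2.674×10^-8 m⁴
Effective length L_e = K·L = 0.7 × 3.93 = 2.751 m
P_cr = π²EI / L_e² = π² × 103×10⁹ × 2.674×10^-8 / 2.751² = 3.592×10^3 N
Factor of safety n = P_cr / P = 3.5916 / 2.46 = 1.46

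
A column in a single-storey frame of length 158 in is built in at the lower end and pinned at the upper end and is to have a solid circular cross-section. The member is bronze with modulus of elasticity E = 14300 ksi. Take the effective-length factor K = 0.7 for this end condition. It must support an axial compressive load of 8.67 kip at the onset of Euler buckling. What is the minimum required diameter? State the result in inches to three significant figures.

L_e = K·L = 0.7 × 158 = 110.6 in
Required I = P_cr·L_e²/(π²E) = 8.670×10^3 × 110.6² / (π² × 1.43×10^7) = 0.7514 in⁴
Solid circle: I = πd⁴/64  ⇒  d = (64I/π)^(1/4) = (64×0.7514/π)^(1/4) = 1.98 in

d ≈ 1.98 in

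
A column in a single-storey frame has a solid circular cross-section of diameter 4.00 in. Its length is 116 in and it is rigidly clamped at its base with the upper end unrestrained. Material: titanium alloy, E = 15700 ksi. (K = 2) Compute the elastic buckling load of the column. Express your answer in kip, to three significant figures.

P_cr ≈ 36.2 kip

I = πd⁴/64 = π×4.00⁴/64 = 12.57 in⁴
Effective length L_e = K·L = 2 × 116 = 232.0 in
P_cr = π²EI / L_e² = π² × 15700×10³ × 12.57 / 232.0² = 3.618×10^4 lb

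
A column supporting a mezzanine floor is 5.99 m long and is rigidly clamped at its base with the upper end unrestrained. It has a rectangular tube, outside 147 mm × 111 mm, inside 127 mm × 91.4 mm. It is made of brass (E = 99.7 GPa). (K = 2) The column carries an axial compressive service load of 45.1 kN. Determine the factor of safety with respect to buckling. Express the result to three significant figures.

n ≈ 1.32

Weak-axis I_min = (h_o·b_o³ − h_i·b_i³)/12 with b_o = 111, b_i = 91.40 mm (shorter outer/inner sides).
I_min = (147×111³ − 127.0×91.40³)/12 = 8.673×10^6 mm⁴
I = 8.673×10^6 mm⁴ = 8.673×10^-6 m⁴
Effective length L_e = K·L = 2 × 5.99 = 11.98 m
P_cr = π²EI / L_e² = π² × 99.7×10⁹ × 8.673×10^-6 / 11.98² = 5.946×10^4 N
Factor of safety n = P_cr / P = 59.460 / 45.1 = 1.32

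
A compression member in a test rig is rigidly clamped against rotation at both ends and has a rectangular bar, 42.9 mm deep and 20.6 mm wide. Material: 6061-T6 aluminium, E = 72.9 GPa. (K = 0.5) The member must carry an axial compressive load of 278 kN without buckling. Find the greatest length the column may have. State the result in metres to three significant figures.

L_max ≈ 0.569 m

Buckling occurs about the weak axis: I_min = h·b³/12 with b = 20.6 mm (the shorter side).
I_min = 42.9×20.6³/12 = 3.125×10^4 mm⁴
I = 3.125×10^-8 m⁴
At the buckling limit P_cr = P = 2.780×10^5 N
From P_cr = π²EI/(K·L)²:  L = (1/K)·√(π²EI/P_cr) = (1/0.5)·√(π²×7.29×10^10×3.125×10^-8/2.780×10^5)
L = 0.569 m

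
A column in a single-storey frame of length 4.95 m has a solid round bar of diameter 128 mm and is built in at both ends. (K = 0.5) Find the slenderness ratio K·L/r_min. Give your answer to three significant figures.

λ ≈ 77.3

I = πd⁴/64 = π×128⁴/64 = 1.318×10^7 mm⁴
A = 1.287×10^4 mm²;  r_min = √(I/A) = √(1.318×10^7/1.287×10^4) = 32.00 mm
L_e = K·L = 0.5 × 4.95 m = 2.475 m = 2475.0 mm
λ = L_e / r_min = 2475.0 / 32.00 = 77.3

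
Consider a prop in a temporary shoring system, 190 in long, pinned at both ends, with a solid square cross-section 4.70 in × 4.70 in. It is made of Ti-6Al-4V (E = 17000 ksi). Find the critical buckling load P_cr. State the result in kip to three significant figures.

I = a⁴/12 = 4.70⁴/12 = 40.66 in⁴
Effective length L_e = K·L = 1 × 190 = 190.0 in
P_cr = π²EI / L_e² = π² × 17000×10³ × 40.66 / 190.0² = 1.890×10^5 lb

P_cr ≈ 189 kip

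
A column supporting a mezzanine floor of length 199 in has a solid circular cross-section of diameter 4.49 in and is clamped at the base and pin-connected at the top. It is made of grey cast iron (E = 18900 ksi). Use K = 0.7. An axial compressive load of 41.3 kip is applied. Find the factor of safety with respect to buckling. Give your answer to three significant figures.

n ≈ 4.64

I = πd⁴/64 = π×4.49⁴/64 = 19.95 in⁴
Effective length L_e = K·L = 0.7 × 199 = 139.3 in
P_cr = π²EI / L_e² = π² × 18900×10³ × 19.95 / 139.3² = 1.918×10^5 lb
Factor of safety n = P_cr / P = 191.78 / 41.3 = 4.64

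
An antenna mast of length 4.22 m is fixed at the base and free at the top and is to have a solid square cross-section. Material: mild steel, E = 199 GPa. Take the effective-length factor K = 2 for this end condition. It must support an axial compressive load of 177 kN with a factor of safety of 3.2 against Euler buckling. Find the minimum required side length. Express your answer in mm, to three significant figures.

a ≈ 125 mm

Required P_cr = n·P = 3.2 × 177 = 566.4 kN
L_e = K·L = 2 × 4.22 = 8.440 m
Required I = P_cr·L_e²/(π²E) = 5.664×10^5 × 8.440² / (π² × 1.99×10^11) = 2.054×10^-5 m⁴
I_req = 2.054×10^7 mm⁴
Solid square: I = a⁴/12  ⇒  a = (12I)^(1/4) = (12×2.054×10^7)^(1/4) = 125 mm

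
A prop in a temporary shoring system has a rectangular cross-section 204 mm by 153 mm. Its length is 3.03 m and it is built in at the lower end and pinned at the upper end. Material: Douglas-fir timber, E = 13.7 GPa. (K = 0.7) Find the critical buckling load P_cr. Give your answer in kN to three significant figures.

Buckling occurs about the weak axis: I_min = h·b³/12 with b = 153 mm (the shorter side).
I_min = 204×153³/12 = 6.089×10^7 mm⁴
I = 6.089×10^7 mm⁴ = 6.089×10^-5 m⁴
Effective length L_e = K·L = 0.7 × 3.03 = 2.121 m
P_cr = π²EI / L_e² = π² × 13.7×10⁹ × 6.089×10^-5 / 2.121² = 1.830×10^6 N

P_cr ≈ 1830 kN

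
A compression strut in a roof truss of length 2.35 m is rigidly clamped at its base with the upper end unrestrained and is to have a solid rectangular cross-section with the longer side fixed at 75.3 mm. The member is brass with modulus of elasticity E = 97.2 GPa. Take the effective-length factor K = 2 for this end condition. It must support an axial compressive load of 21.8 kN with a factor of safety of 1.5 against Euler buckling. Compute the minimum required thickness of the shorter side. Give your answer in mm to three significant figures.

b ≈ 49.3 mm

Required P_cr = n·P = 1.5 × 21.8 = 32.70 kN
L_e = K·L = 2 × 2.35 = 4.700 m
Required I = P_cr·L_e²/(π²E) = 3.270×10^4 × 4.700² / (π² × 9.72×10^10) = 7.530×10^-7 m⁴
I_req = 7.530×10^5 mm⁴
Rectangle, weak axis: I_min = h·b³/12 with h = 75.3 mm fixed  ⇒  b = (12I/h)^(1/3) = 49.3 mm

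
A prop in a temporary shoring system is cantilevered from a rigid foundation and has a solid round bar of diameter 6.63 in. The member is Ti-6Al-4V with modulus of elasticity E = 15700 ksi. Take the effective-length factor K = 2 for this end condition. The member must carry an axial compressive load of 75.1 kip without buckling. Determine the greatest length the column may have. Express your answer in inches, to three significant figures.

L_max ≈ 221 in

I = πd⁴/64 = π×6.63⁴/64 = 94.85 in⁴
At the buckling limit P_cr = P = 7.510×10^4 lb
From P_cr = π²EI/(K·L)²:  L = (1/K)·√(π²EI/P_cr) = (1/2)·√(π²×1.57×10^7×94.85/7.510×10^4)
L = 221 in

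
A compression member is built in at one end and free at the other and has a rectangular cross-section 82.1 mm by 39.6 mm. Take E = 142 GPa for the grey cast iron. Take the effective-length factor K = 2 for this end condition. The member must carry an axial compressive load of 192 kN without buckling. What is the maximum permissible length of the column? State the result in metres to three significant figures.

Buckling occurs about the weak axis: I_min = h·b³/12 with b = 39.6 mm (the shorter side).
I_min = 82.1×39.6³/12 = 4.249×10^5 mm⁴
I = 4.249×10^-7 m⁴
At the buckling limit P_cr = P = 1.920×10^5 N
From P_cr = π²EI/(K·L)²:  L = (1/K)·√(π²EI/P_cr) = (1/2)·√(π²×1.42×10^11×4.249×10^-7/1.920×10^5)
L = 0.881 m

L_max ≈ 0.881 m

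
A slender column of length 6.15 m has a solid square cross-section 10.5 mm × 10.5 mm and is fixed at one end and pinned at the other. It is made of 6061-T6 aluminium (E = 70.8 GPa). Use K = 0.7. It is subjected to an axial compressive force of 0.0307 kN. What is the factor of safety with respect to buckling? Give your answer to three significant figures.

n ≈ 1.24

I = a⁴/12 = 10.5⁴/12 = 1.013×10^3 mm⁴
I = 1.013×10^3 mm⁴ = 1.013×10^-9 m⁴
Effective length L_e = K·L = 0.7 × 6.15 = 4.305 m
P_cr = π²EI / L_e² = π² × 70.8×10⁹ × 1.013×10^-9 / 4.305² = 38.19 N
Factor of safety n = P_cr / P = 0.038191 / 0.0307 = 1.24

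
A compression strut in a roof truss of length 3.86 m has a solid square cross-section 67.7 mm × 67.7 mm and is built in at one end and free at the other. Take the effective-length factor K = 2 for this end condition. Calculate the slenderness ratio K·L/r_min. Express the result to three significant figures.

λ ≈ 395

For a square r = a/√12 = 67.7/√12 = 19.54 mm
L_e = K·L = 2 × 3.86 m = 7.720 m = 7720.0 mm
λ = L_e / r_min = 7720.0 / 19.54 = 395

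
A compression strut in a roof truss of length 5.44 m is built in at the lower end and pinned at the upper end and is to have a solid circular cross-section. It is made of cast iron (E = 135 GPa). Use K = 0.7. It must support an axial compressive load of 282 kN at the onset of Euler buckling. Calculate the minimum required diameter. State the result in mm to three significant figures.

d ≈ 88.9 mm

L_e = K·L = 0.7 × 5.44 = 3.808 m
Required I = P_cr·L_e²/(π²E) = 2.820×10^5 × 3.808² / (π² × 1.35×10^11) = 3.069×10^-6 m⁴
I_req = 3.069×10^6 mm⁴
Solid circle: I = πd⁴/64  ⇒  d = (64I/π)^(1/4) = (64×3.069×10^6/π)^(1/4) = 88.9 mm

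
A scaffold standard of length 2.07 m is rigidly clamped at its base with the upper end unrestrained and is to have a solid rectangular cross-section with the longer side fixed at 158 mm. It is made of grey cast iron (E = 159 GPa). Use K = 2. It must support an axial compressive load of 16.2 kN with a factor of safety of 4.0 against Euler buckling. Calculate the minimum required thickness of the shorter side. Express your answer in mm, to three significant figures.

Required P_cr = n·P = 4.0 × 16.2 = 64.80 kN
L_e = K·L = 2 × 2.07 = 4.140 m
Required I = P_cr·L_e²/(π²E) = 6.480×10^4 × 4.140² / (π² × 1.59×10^11) = 7.077×10^-7 m⁴
I_req = 7.077×10^5 mm⁴
Rectangle, weak axis: I_min = h·b³/12 with h = 158 mm fixed  ⇒  b = (12I/h)^(1/3) = 37.7 mm

b ≈ 37.7 mm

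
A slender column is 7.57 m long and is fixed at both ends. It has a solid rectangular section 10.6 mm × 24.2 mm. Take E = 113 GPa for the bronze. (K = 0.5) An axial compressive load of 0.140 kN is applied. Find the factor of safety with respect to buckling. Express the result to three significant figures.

n ≈ 1.34

Buckling occurs about the weak axis: I_min = h·b³/12 with b = 10.6 mm (the shorter side).
I_min = 24.2×10.6³/12 = 2.402×10^3 mm⁴
I = 2.402×10^3 mm⁴ = 2.402×10^-9 m⁴
Effective length L_e = K·L = 0.5 × 7.57 = 3.785 m
P_cr = π²EI / L_e² = π² × 113×10⁹ × 2.402×10^-9 / 3.785² = 187.0 N
Factor of safety n = P_cr / P = 0.18698 / 0.140 = 1.34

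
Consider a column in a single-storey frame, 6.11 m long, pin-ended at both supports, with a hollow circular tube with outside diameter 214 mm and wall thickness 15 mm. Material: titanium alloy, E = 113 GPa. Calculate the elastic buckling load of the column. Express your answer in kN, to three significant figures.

Inner diameter d_i = 214 − 2×15 = 184.0 mm
I = π(d_o⁴ − d_i⁴)/64 = π(214⁴ − 184.0⁴)/64 = 4.668×10^7 mm⁴
I = 4.668×10^7 mm⁴ = 4.668×10^-5 m⁴
Effective length L_e = K·L = 1 × 6.11 = 6.110 m
P_cr = π²EI / L_e² = π² × 113×10⁹ × 4.668×10^-5 / 6.110² = 1.395×10^6 N

P_cr ≈ 1390 kN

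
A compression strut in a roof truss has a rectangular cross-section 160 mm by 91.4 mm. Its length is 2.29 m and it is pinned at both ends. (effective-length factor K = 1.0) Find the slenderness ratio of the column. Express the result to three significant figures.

λ ≈ 86.8

For a rectangle r_min = b/√12 = 91.4/√12 = 26.38 mm
L_e = K·L = 1 × 2.29 m = 2.290 m = 2290.0 mm
λ = L_e / r_min = 2290.0 / 26.38 = 86.8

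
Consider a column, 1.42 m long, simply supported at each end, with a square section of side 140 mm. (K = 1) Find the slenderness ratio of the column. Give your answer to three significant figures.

λ ≈ 35.1

I = a⁴/12 = 140⁴/12 = 3.201×10^7 mm⁴
A = 1.960×10^4 mm²;  r_min = √(I/A) = √(3.201×10^7/1.960×10^4) = 40.41 mm
L_e = K·L = 1 × 1.42 m = 1.420 m = 1420.0 mm
λ = L_e / r_min = 1420.0 / 40.41 = 35.1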